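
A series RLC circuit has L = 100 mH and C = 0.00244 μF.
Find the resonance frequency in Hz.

Step 1 — Resonance condition Im(Z)=0 gives ω₀ = 1/√(LC).
Step 2 — ω₀ = 1/√(0.1·2.44e-09) = 6.402e+04 rad/s.
Step 3 — f₀ = ω₀/(2π) = 1.019e+04 Hz.

f₀ = 1.019e+04 Hz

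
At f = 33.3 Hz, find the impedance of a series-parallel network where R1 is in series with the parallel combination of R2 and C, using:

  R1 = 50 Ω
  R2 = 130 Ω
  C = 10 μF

Step 1 — Angular frequency: ω = 2π·f = 2π·33.3 = 209.2 rad/s.
Step 2 — Component impedances:
  R1: Z = R = 50 Ω
  R2: Z = R = 130 Ω
  C: Z = 1/(jωC) = -j/(ω·C) = 0 - j477.9 Ω
Step 3 — Parallel branch: R2 || C = 1/(1/R2 + 1/C) = 121 - j32.92 Ω.
Step 4 — Series with R1: Z_total = R1 + (R2 || C) = 171 - j32.92 Ω = 174.2∠-10.9° Ω.

Z = 171 - j32.92 Ω = 174.2∠-10.9° Ω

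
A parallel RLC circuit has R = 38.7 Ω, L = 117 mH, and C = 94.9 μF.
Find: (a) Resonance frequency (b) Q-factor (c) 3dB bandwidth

Step 1 — Resonance: ω₀ = 1/√(LC) = 1/√(0.117·9.49e-05) = 300.1 rad/s.
Step 2 — f₀ = ω₀/(2π) = 47.76 Hz.
Step 3 — Parallel Q: Q = R/(ω₀L) = 38.7/(300.1·0.117) = 1.102.
Step 4 — Bandwidth: Δω = ω₀/Q = 272.3 rad/s; BW = Δω/(2π) = 43.34 Hz.

(a) f₀ = 47.76 Hz  (b) Q = 1.102  (c) BW = 43.34 Hz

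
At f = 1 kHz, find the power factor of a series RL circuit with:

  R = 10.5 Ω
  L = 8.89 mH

Step 1 — Angular frequency: ω = 2π·f = 2π·1000 = 6283 rad/s.
Step 2 — Component impedances:
  R: Z = R = 10.5 Ω
  L: Z = jωL = j·6283·0.00889 = 0 + j55.86 Ω
Step 3 — Series combination: Z_total = R + L = 10.5 + j55.86 Ω = 56.84∠79.4° Ω.
Step 4 — Power factor: PF = cos(φ) = Re(Z)/|Z| = 10.5/56.84 = 0.1847.
Step 5 — Type: Im(Z) = 55.86 ⇒ lagging (phase φ = 79.4°).

PF = 0.1847 (lagging, φ = 79.4°)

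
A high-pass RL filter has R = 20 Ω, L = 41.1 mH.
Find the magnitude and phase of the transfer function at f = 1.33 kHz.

Step 1 — Angular frequency: ω = 2π·1330 = 8357 rad/s.
Step 2 — Transfer function: H(jω) = jωL/(R + jωL).
Step 3 — Numerator jωL = j·343.5; denominator R + jωL = 20 + j343.5.
Step 4 — H = 0.9966 + j0.05803.
Step 5 — Magnitude: |H| = 0.9983 (-0.0 dB); phase: φ = 3.3°.

|H| = 0.9983 (-0.0 dB), φ = 3.3°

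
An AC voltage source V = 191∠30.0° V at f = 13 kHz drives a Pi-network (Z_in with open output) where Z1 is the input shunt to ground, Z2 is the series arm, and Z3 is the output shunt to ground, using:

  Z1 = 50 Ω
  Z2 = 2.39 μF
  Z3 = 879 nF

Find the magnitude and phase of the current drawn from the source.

Step 1 — Angular frequency: ω = 2π·f = 2π·1.3e+04 = 8.168e+04 rad/s.
Step 2 — Component impedances:
  Z1: Z = R = 50 Ω
  Z2: Z = 1/(jωC) = -j/(ω·C) = 0 - j5.122 Ω
  Z3: Z = 1/(jωC) = -j/(ω·C) = 0 - j13.93 Ω
Step 3 — With open output, the series arm Z2 and the output shunt Z3 appear in series to ground: Z2 + Z3 = 0 - j19.05 Ω.
Step 4 — Parallel with input shunt Z1: Z_in = Z1 || (Z2 + Z3) = 6.338 - j16.64 Ω = 17.8∠-69.1° Ω.
Step 5 — Source phasor: V = 191∠30.0° V = 165.4 + j95.5 V.
Step 6 — Ohm's law: I = V / Z_total = (165.4 + j95.5) / (6.338 - j16.64) = -1.705 + j10.59 A.
Step 7 — Convert to polar: |I| = 10.73 A, ∠I = 99.1°.

I = 10.73∠99.1° A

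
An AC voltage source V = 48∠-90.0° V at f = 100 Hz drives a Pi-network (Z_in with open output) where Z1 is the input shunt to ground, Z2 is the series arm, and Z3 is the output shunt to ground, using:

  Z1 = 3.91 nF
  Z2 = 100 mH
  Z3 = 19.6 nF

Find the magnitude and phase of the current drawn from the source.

Step 1 — Angular frequency: ω = 2π·f = 2π·100 = 628.3 rad/s.
Step 2 — Component impedances:
  Z1: Z = 1/(jωC) = -j/(ω·C) = 0 - j4.07e+05 Ω
  Z2: Z = jωL = j·628.3·0.1 = 0 + j62.83 Ω
  Z3: Z = 1/(jωC) = -j/(ω·C) = 0 - j8.12e+04 Ω
Step 3 — With open output, the series arm Z2 and the output shunt Z3 appear in series to ground: Z2 + Z3 = 0 - j8.114e+04 Ω.
Step 4 — Parallel with input shunt Z1: Z_in = Z1 || (Z2 + Z3) = 0 - j6.765e+04 Ω = 6.765e+04∠-90.0° Ω.
Step 5 — Source phasor: V = 48∠-90.0° V = 0 - j48 V.
Step 6 — Ohm's law: I = V / Z_total = (0 - j48) / (0 - j6.765e+04) = 0.0007095 A.
Step 7 — Convert to polar: |I| = 0.0007095 A, ∠I = 0.0°.

I = 0.0007095∠0.0° A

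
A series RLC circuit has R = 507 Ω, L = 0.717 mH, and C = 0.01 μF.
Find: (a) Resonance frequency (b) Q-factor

Step 1 — Resonance condition Im(Z)=0 gives ω₀ = 1/√(LC).
Step 2 — ω₀ = 1/√(0.000717·1e-08) = 3.735e+05 rad/s.
Step 3 — f₀ = ω₀/(2π) = 5.944e+04 Hz.
Step 4 — Series Q: Q = ω₀L/R = 3.735e+05·0.000717/507 = 0.5281.

(a) f₀ = 5.944e+04 Hz  (b) Q = 0.5281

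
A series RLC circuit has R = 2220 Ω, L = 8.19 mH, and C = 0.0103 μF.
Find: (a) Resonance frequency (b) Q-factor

Step 1 — Resonance condition Im(Z)=0 gives ω₀ = 1/√(LC).
Step 2 — ω₀ = 1/√(0.00819·1.03e-08) = 1.089e+05 rad/s.
Step 3 — f₀ = ω₀/(2π) = 1.733e+04 Hz.
Step 4 — Series Q: Q = ω₀L/R = 1.089e+05·0.00819/2220 = 0.4017.

(a) f₀ = 1.733e+04 Hz  (b) Q = 0.4017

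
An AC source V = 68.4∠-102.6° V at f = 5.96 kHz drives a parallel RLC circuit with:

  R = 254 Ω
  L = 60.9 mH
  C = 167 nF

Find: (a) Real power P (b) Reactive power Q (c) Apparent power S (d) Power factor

Step 1 — Angular frequency: ω = 2π·f = 2π·5960 = 3.745e+04 rad/s.
Step 2 — Component impedances:
  R: Z = R = 254 Ω
  L: Z = jωL = j·3.745e+04·0.0609 = 0 + j2281 Ω
  C: Z = 1/(jωC) = -j/(ω·C) = 0 - j159.9 Ω
Step 3 — Parallel combination: 1/Z_total = 1/R + 1/L + 1/C; Z_total = 79.83 - j117.9 Ω = 142.4∠-55.9° Ω.
Step 4 — Source phasor: V = 68.4∠-102.6° V = -14.92 - j66.75 V.
Step 5 — Current: I = V / Z = 0.3294 - j0.3496 A = 0.4803∠-46.7° A.
Step 6 — Complex power: S = V·I* = 18.42 - j27.21 VA.
Step 7 — Real power: P = Re(S) = 18.42 W.
Step 8 — Reactive power: Q = Im(S) = -27.21 VAR.
Step 9 — Apparent power: |S| = 32.86 VA.
Step 10 — Power factor: PF = P/|S| = 0.5606 (leading).

(a) P = 18.42 W  (b) Q = -27.21 VAR  (c) S = 32.86 VA  (d) PF = 0.5606 (leading)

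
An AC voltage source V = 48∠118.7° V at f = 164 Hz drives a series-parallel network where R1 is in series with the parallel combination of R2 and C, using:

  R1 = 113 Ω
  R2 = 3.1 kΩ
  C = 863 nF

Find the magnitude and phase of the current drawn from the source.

Step 1 — Angular frequency: ω = 2π·f = 2π·164 = 1030 rad/s.
Step 2 — Component impedances:
  R1: Z = R = 113 Ω
  R2: Z = R = 3100 Ω
  C: Z = 1/(jωC) = -j/(ω·C) = 0 - j1125 Ω
Step 3 — Parallel branch: R2 || C = 1/(1/R2 + 1/C) = 360.5 - j993.8 Ω.
Step 4 — Series with R1: Z_total = R1 + (R2 || C) = 473.5 - j993.8 Ω = 1101∠-64.5° Ω.
Step 5 — Source phasor: V = 48∠118.7° V = -23.05 + j42.1 V.
Step 6 — Ohm's law: I = V / Z_total = (-23.05 + j42.1) / (473.5 - j993.8) = -0.04354 - j0.002452 A.
Step 7 — Convert to polar: |I| = 0.04361 A, ∠I = -176.8°.

I = 0.04361∠-176.8° A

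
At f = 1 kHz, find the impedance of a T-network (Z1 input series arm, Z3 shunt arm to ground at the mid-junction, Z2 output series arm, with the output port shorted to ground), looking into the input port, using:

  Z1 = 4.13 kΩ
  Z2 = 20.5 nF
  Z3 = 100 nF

Step 1 — Angular frequency: ω = 2π·f = 2π·1000 = 6283 rad/s.
Step 2 — Component impedances:
  Z1: Z = R = 4130 Ω
  Z2: Z = 1/(jωC) = -j/(ω·C) = 0 - j7764 Ω
  Z3: Z = 1/(jωC) = -j/(ω·C) = 0 - j1592 Ω
Step 3 — With the output port shorted to ground, the output series arm Z2 runs from the junction to ground; the shunt arm Z3 also runs from the junction to ground. They appear in parallel: Z3 || Z2 = 0 - j1321 Ω.
Step 4 — Series with input arm Z1: Z_in = Z1 + (Z3 || Z2) = 4130 - j1321 Ω = 4336∠-17.7° Ω.

Z = 4130 - j1321 Ω = 4336∠-17.7° Ω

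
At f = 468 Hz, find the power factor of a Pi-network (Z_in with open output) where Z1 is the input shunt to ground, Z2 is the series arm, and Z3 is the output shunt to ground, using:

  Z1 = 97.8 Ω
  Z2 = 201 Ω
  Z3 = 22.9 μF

Step 1 — Angular frequency: ω = 2π·f = 2π·468 = 2941 rad/s.
Step 2 — Component impedances:
  Z1: Z = R = 97.8 Ω
  Z2: Z = R = 201 Ω
  Z3: Z = 1/(jωC) = -j/(ω·C) = 0 - j14.85 Ω
Step 3 — With open output, the series arm Z2 and the output shunt Z3 appear in series to ground: Z2 + Z3 = 201 - j14.85 Ω.
Step 4 — Parallel with input shunt Z1: Z_in = Z1 || (Z2 + Z3) = 65.87 - j1.587 Ω = 65.89∠-1.4° Ω.
Step 5 — Power factor: PF = cos(φ) = Re(Z)/|Z| = 65.87/65.89 = 0.9997.
Step 6 — Type: Im(Z) = -1.587 ⇒ leading (phase φ = -1.4°).

PF = 0.9997 (leading, φ = -1.4°)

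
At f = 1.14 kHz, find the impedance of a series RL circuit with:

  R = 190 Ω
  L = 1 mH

Step 1 — Angular frequency: ω = 2π·f = 2π·1140 = 7163 rad/s.
Step 2 — Component impedances:
  R: Z = R = 190 Ω
  L: Z = jωL = j·7163·0.001 = 0 + j7.163 Ω
Step 3 — Series combination: Z_total = R + L = 190 + j7.163 Ω = 190.1∠2.2° Ω.

Z = 190 + j7.163 Ω = 190.1∠2.2° Ω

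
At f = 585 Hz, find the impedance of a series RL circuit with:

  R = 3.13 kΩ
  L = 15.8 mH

Step 1 — Angular frequency: ω = 2π·f = 2π·585 = 3676 rad/s.
Step 2 — Component impedances:
  R: Z = R = 3130 Ω
  L: Z = jωL = j·3676·0.0158 = 0 + j58.08 Ω
Step 3 — Series combination: Z_total = R + L = 3130 + j58.08 Ω = 3131∠1.1° Ω.

Z = 3130 + j58.08 Ω = 3131∠1.1° Ω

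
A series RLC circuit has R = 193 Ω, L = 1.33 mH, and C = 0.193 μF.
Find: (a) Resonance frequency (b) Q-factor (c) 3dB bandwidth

Step 1 — Resonance: ω₀ = 1/√(LC) = 1/√(0.00133·1.93e-07) = 6.242e+04 rad/s.
Step 2 — f₀ = ω₀/(2π) = 9934 Hz.
Step 3 — Series Q: Q = ω₀L/R = 6.242e+04·0.00133/193 = 0.4301.
Step 4 — Bandwidth: Δω = ω₀/Q = 1.451e+05 rad/s; BW = Δω/(2π) = 2.31e+04 Hz.

(a) f₀ = 9934 Hz  (b) Q = 0.4301  (c) BW = 2.31e+04 Hz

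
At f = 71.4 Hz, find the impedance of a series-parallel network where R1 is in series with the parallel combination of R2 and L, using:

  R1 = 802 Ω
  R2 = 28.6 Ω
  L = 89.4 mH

Step 1 — Angular frequency: ω = 2π·f = 2π·71.4 = 448.6 rad/s.
Step 2 — Component impedances:
  R1: Z = R = 802 Ω
  R2: Z = R = 28.6 Ω
  L: Z = jωL = j·448.6·0.0894 = 0 + j40.11 Ω
Step 3 — Parallel branch: R2 || L = 1/(1/R2 + 1/L) = 18.96 + j13.52 Ω.
Step 4 — Series with R1: Z_total = R1 + (R2 || L) = 821 + j13.52 Ω = 821.1∠0.9° Ω.

Z = 821 + j13.52 Ω = 821.1∠0.9° Ω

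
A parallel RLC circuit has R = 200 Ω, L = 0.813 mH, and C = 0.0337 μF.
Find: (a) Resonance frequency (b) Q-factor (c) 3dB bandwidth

Step 1 — Resonance: ω₀ = 1/√(LC) = 1/√(0.000813·3.37e-08) = 1.91e+05 rad/s.
Step 2 — f₀ = ω₀/(2π) = 3.041e+04 Hz.
Step 3 — Parallel Q: Q = R/(ω₀L) = 200/(1.91e+05·0.000813) = 1.288.
Step 4 — Bandwidth: Δω = ω₀/Q = 1.484e+05 rad/s; BW = Δω/(2π) = 2.361e+04 Hz.

(a) f₀ = 3.041e+04 Hz  (b) Q = 1.288  (c) BW = 2.361e+04 Hz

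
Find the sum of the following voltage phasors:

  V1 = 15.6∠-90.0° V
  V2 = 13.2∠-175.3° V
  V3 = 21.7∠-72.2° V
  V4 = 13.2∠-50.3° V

Step 1 — Convert each phasor to rectangular form:
  V1 = 15.6·(cos(-90.0°) + j·sin(-90.0°)) = 0 - j15.6 V
  V2 = 13.2·(cos(-175.3°) + j·sin(-175.3°)) = -13.16 - j1.082 V
  V3 = 21.7·(cos(-72.2°) + j·sin(-72.2°)) = 6.634 - j20.66 V
  V4 = 13.2·(cos(-50.3°) + j·sin(-50.3°)) = 8.432 - j10.16 V
Step 2 — Sum components: V_total = 1.91 - j47.5 V.
Step 3 — Convert to polar: |V_total| = 47.54 V, ∠V_total = -87.7°.

V_total = 47.54∠-87.7° V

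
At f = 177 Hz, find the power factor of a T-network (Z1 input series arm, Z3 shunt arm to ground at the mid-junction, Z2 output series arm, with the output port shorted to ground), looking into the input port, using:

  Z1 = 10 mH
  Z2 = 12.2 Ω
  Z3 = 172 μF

Step 1 — Angular frequency: ω = 2π·f = 2π·177 = 1112 rad/s.
Step 2 — Component impedances:
  Z1: Z = jωL = j·1112·0.01 = 0 + j11.12 Ω
  Z2: Z = R = 12.2 Ω
  Z3: Z = 1/(jωC) = -j/(ω·C) = 0 - j5.228 Ω
Step 3 — With the output port shorted to ground, the output series arm Z2 runs from the junction to ground; the shunt arm Z3 also runs from the junction to ground. They appear in parallel: Z3 || Z2 = 1.893 - j4.417 Ω.
Step 4 — Series with input arm Z1: Z_in = Z1 + (Z3 || Z2) = 1.893 + j6.704 Ω = 6.966∠74.2° Ω.
Step 5 — Power factor: PF = cos(φ) = Re(Z)/|Z| = 1.893/6.966 = 0.2717.
Step 6 — Type: Im(Z) = 6.704 ⇒ lagging (phase φ = 74.2°).

PF = 0.2717 (lagging, φ = 74.2°)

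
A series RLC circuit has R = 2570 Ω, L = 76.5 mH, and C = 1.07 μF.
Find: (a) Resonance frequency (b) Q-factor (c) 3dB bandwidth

Step 1 — Resonance: ω₀ = 1/√(LC) = 1/√(0.0765·1.07e-06) = 3495 rad/s.
Step 2 — f₀ = ω₀/(2π) = 556.3 Hz.
Step 3 — Series Q: Q = ω₀L/R = 3495·0.0765/2570 = 0.104.
Step 4 — Bandwidth: Δω = ω₀/Q = 3.359e+04 rad/s; BW = Δω/(2π) = 5347 Hz.

(a) f₀ = 556.3 Hz  (b) Q = 0.104  (c) BW = 5347 Hz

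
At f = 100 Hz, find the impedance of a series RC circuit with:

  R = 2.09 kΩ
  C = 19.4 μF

Step 1 — Angular frequency: ω = 2π·f = 2π·100 = 628.3 rad/s.
Step 2 — Component impedances:
  R: Z = R = 2090 Ω
  C: Z = 1/(jωC) = -j/(ω·C) = 0 - j82.04 Ω
Step 3 — Series combination: Z_total = R + C = 2090 - j82.04 Ω = 2092∠-2.2° Ω.

Z = 2090 - j82.04 Ω = 2092∠-2.2° Ω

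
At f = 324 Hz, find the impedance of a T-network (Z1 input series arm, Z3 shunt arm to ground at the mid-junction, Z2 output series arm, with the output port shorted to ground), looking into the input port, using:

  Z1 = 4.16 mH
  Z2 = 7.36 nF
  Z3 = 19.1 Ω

Step 1 — Angular frequency: ω = 2π·f = 2π·324 = 2036 rad/s.
Step 2 — Component impedances:
  Z1: Z = jωL = j·2036·0.00416 = 0 + j8.469 Ω
  Z2: Z = 1/(jωC) = -j/(ω·C) = 0 - j6.674e+04 Ω
  Z3: Z = R = 19.1 Ω
Step 3 — With the output port shorted to ground, the output series arm Z2 runs from the junction to ground; the shunt arm Z3 also runs from the junction to ground. They appear in parallel: Z3 || Z2 = 19.1 - j0.005466 Ω.
Step 4 — Series with input arm Z1: Z_in = Z1 + (Z3 || Z2) = 19.1 + j8.463 Ω = 20.89∠23.9° Ω.

Z = 19.1 + j8.463 Ω = 20.89∠23.9° Ω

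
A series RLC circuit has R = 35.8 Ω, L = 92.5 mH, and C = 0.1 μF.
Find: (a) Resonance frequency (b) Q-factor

Step 1 — Resonance condition Im(Z)=0 gives ω₀ = 1/√(LC).
Step 2 — ω₀ = 1/√(0.0925·1e-07) = 1.04e+04 rad/s.
Step 3 — f₀ = ω₀/(2π) = 1655 Hz.
Step 4 — Series Q: Q = ω₀L/R = 1.04e+04·0.0925/35.8 = 26.87.

(a) f₀ = 1655 Hz  (b) Q = 26.87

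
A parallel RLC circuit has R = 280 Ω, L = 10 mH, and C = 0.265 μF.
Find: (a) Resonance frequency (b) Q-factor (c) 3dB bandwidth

Step 1 — Resonance: ω₀ = 1/√(LC) = 1/√(0.01·2.65e-07) = 1.943e+04 rad/s.
Step 2 — f₀ = ω₀/(2π) = 3092 Hz.
Step 3 — Parallel Q: Q = R/(ω₀L) = 280/(1.943e+04·0.01) = 1.441.
Step 4 — Bandwidth: Δω = ω₀/Q = 1.348e+04 rad/s; BW = Δω/(2π) = 2145 Hz.

(a) f₀ = 3092 Hz  (b) Q = 1.441  (c) BW = 2145 Hz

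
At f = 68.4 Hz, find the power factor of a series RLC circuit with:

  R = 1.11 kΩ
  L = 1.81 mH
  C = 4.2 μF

Step 1 — Angular frequency: ω = 2π·f = 2π·68.4 = 429.8 rad/s.
Step 2 — Component impedances:
  R: Z = R = 1110 Ω
  L: Z = jωL = j·429.8·0.00181 = 0 + j0.7779 Ω
  C: Z = 1/(jωC) = -j/(ω·C) = 0 - j554 Ω
Step 3 — Series combination: Z_total = R + L + C = 1110 - j553.2 Ω = 1240∠-26.5° Ω.
Step 4 — Power factor: PF = cos(φ) = Re(Z)/|Z| = 1110/1240.2 = 0.895.
Step 5 — Type: Im(Z) = -553.2 ⇒ leading (phase φ = -26.5°).

PF = 0.895 (leading, φ = -26.5°)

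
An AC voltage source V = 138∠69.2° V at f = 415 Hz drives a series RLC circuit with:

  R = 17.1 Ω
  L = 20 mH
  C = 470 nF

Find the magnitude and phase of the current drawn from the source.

Step 1 — Angular frequency: ω = 2π·f = 2π·415 = 2608 rad/s.
Step 2 — Component impedances:
  R: Z = R = 17.1 Ω
  L: Z = jωL = j·2608·0.02 = 0 + j52.15 Ω
  C: Z = 1/(jωC) = -j/(ω·C) = 0 - j816 Ω
Step 3 — Series combination: Z_total = R + L + C = 17.1 - j763.8 Ω = 764∠-88.7° Ω.
Step 4 — Source phasor: V = 138∠69.2° V = 49 + j129 V.
Step 5 — Ohm's law: I = V / Z_total = (49 + j129) / (17.1 - j763.8) = -0.1674 + j0.0679 A.
Step 6 — Convert to polar: |I| = 0.1806 A, ∠I = 157.9°.

I = 0.1806∠157.9° A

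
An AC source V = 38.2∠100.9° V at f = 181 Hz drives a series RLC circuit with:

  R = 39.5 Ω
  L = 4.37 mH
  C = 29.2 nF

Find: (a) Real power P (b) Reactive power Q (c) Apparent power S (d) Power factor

Step 1 — Angular frequency: ω = 2π·f = 2π·181 = 1137 rad/s.
Step 2 — Component impedances:
  R: Z = R = 39.5 Ω
  L: Z = jωL = j·1137·0.00437 = 0 + j4.97 Ω
  C: Z = 1/(jωC) = -j/(ω·C) = 0 - j3.011e+04 Ω
Step 3 — Series combination: Z_total = R + L + C = 39.5 - j3.011e+04 Ω = 3.011e+04∠-89.9° Ω.
Step 4 — Source phasor: V = 38.2∠100.9° V = -7.223 + j37.51 V.
Step 5 — Current: I = V / Z = -0.001246 - j0.0002383 A = 0.001269∠-169.2° A.
Step 6 — Complex power: S = V·I* = 6.358e-05 - j0.04847 VA.
Step 7 — Real power: P = Re(S) = 6.358e-05 W.
Step 8 — Reactive power: Q = Im(S) = -0.04847 VAR.
Step 9 — Apparent power: |S| = 0.04847 VA.
Step 10 — Power factor: PF = P/|S| = 0.001312 (leading).

(a) P = 6.358e-05 W  (b) Q = -0.04847 VAR  (c) S = 0.04847 VA  (d) PF = 0.001312 (leading)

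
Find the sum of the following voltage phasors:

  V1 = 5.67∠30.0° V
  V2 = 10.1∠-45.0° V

Step 1 — Convert each phasor to rectangular form:
  V1 = 5.67·(cos(30.0°) + j·sin(30.0°)) = 4.91 + j2.835 V
  V2 = 10.1·(cos(-45.0°) + j·sin(-45.0°)) = 7.142 - j7.142 V
Step 2 — Sum components: V_total = 12.05 - j4.307 V.
Step 3 — Convert to polar: |V_total| = 12.8 V, ∠V_total = -19.7°.

V_total = 12.8∠-19.7° V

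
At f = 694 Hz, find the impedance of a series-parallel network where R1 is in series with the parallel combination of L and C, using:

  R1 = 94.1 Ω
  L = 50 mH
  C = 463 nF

Step 1 — Angular frequency: ω = 2π·f = 2π·694 = 4361 rad/s.
Step 2 — Component impedances:
  R1: Z = R = 94.1 Ω
  L: Z = jωL = j·4361·0.05 = 0 + j218 Ω
  C: Z = 1/(jωC) = -j/(ω·C) = 0 - j495.3 Ω
Step 3 — Parallel branch: L || C = 1/(1/L + 1/C) = 0 + j389.5 Ω.
Step 4 — Series with R1: Z_total = R1 + (L || C) = 94.1 + j389.5 Ω = 400.7∠76.4° Ω.

Z = 94.1 + j389.5 Ω = 400.7∠76.4° Ω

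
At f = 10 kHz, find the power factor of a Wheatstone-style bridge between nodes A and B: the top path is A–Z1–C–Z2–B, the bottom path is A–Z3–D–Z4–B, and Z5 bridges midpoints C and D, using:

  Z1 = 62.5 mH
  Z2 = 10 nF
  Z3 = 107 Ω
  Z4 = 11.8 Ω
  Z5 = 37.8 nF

Step 1 — Angular frequency: ω = 2π·f = 2π·1e+04 = 6.283e+04 rad/s.
Step 2 — Component impedances:
  Z1: Z = jωL = j·6.283e+04·0.0625 = 0 + j3927 Ω
  Z2: Z = 1/(jωC) = -j/(ω·C) = 0 - j1592 Ω
  Z3: Z = R = 107 Ω
  Z4: Z = R = 11.8 Ω
  Z5: Z = 1/(jωC) = -j/(ω·C) = 0 - j421 Ω
Step 3 — Bridge requires nodal analysis (the Z5 bridge couples midpoints C and D, so the two paths cannot be reduced to a simple series/parallel combination). Setting node B to ground and injecting 1 A at node A, the 3-node admittance system at A, C, D solves to V_A = Z_AB = 118.7 + j3.262 Ω = 118.7∠1.6° Ω.
Step 4 — Power factor: PF = cos(φ) = Re(Z)/|Z| = 118.7/118.75 = 0.9996.
Step 5 — Type: Im(Z) = 3.262 ⇒ lagging (phase φ = 1.6°).

PF = 0.9996 (lagging, φ = 1.6°)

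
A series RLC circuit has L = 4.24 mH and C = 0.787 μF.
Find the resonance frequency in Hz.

Step 1 — Resonance condition Im(Z)=0 gives ω₀ = 1/√(LC).
Step 2 — ω₀ = 1/√(0.00424·7.87e-07) = 1.731e+04 rad/s.
Step 3 — f₀ = ω₀/(2π) = 2755 Hz.

f₀ = 2755 Hz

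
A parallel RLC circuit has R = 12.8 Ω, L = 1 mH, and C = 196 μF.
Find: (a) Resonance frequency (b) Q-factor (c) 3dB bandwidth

Step 1 — Resonance: ω₀ = 1/√(LC) = 1/√(0.001·0.000196) = 2259 rad/s.
Step 2 — f₀ = ω₀/(2π) = 359.5 Hz.
Step 3 — Parallel Q: Q = R/(ω₀L) = 12.8/(2259·0.001) = 5.667.
Step 4 — Bandwidth: Δω = ω₀/Q = 398.6 rad/s; BW = Δω/(2π) = 63.44 Hz.

(a) f₀ = 359.5 Hz  (b) Q = 5.667  (c) BW = 63.44 Hz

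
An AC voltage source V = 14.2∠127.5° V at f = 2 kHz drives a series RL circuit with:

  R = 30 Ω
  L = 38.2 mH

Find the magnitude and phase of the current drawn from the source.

Step 1 — Angular frequency: ω = 2π·f = 2π·2000 = 1.257e+04 rad/s.
Step 2 — Component impedances:
  R: Z = R = 30 Ω
  L: Z = jωL = j·1.257e+04·0.0382 = 0 + j480 Ω
Step 3 — Series combination: Z_total = R + L = 30 + j480 Ω = 481∠86.4° Ω.
Step 4 — Source phasor: V = 14.2∠127.5° V = -8.644 + j11.27 V.
Step 5 — Ohm's law: I = V / Z_total = (-8.644 + j11.27) / (30 + j480) = 0.02226 + j0.0194 A.
Step 6 — Convert to polar: |I| = 0.02952 A, ∠I = 41.1°.

I = 0.02952∠41.1° A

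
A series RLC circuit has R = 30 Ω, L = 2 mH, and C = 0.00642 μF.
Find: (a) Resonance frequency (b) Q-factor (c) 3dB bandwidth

Step 1 — Resonance condition Im(Z)=0 gives ω₀ = 1/√(LC).
Step 2 — ω₀ = 1/√(0.002·6.42e-09) = 2.791e+05 rad/s.
Step 3 — f₀ = ω₀/(2π) = 4.442e+04 Hz.
Step 4 — Series Q: Q = ω₀L/R = 2.791e+05·0.002/30 = 18.6.
Step 5 — 3dB bandwidth: Δω = ω₀/Q = 1.5e+04 rad/s; BW = Δω/(2π) = 2387 Hz.

(a) f₀ = 4.442e+04 Hz  (b) Q = 18.6  (c) BW = 2387 Hz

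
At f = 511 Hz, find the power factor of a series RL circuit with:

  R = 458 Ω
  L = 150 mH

Step 1 — Angular frequency: ω = 2π·f = 2π·511 = 3211 rad/s.
Step 2 — Component impedances:
  R: Z = R = 458 Ω
  L: Z = jωL = j·3211·0.15 = 0 + j481.6 Ω
Step 3 — Series combination: Z_total = R + L = 458 + j481.6 Ω = 664.6∠46.4° Ω.
Step 4 — Power factor: PF = cos(φ) = Re(Z)/|Z| = 458/664.6 = 0.6891.
Step 5 — Type: Im(Z) = 481.6 ⇒ lagging (phase φ = 46.4°).

PF = 0.6891 (lagging, φ = 46.4°)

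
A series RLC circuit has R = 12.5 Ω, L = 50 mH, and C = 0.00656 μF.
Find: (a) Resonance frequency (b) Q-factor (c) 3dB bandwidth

Step 1 — Resonance condition Im(Z)=0 gives ω₀ = 1/√(LC).
Step 2 — ω₀ = 1/√(0.05·6.56e-09) = 5.522e+04 rad/s.
Step 3 — f₀ = ω₀/(2π) = 8788 Hz.
Step 4 — Series Q: Q = ω₀L/R = 5.522e+04·0.05/12.5 = 220.9.
Step 5 — 3dB bandwidth: Δω = ω₀/Q = 250 rad/s; BW = Δω/(2π) = 39.79 Hz.

(a) f₀ = 8788 Hz  (b) Q = 220.9  (c) BW = 39.79 Hz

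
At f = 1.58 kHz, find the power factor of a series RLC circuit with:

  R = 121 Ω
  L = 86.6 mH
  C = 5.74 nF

Step 1 — Angular frequency: ω = 2π·f = 2π·1580 = 9927 rad/s.
Step 2 — Component impedances:
  R: Z = R = 121 Ω
  L: Z = jωL = j·9927·0.0866 = 0 + j859.7 Ω
  C: Z = 1/(jωC) = -j/(ω·C) = 0 - j1.755e+04 Ω
Step 3 — Series combination: Z_total = R + L + C = 121 - j1.669e+04 Ω = 1.669e+04∠-89.6° Ω.
Step 4 — Power factor: PF = cos(φ) = Re(Z)/|Z| = 121/1.669e+04 = 0.00725.
Step 5 — Type: Im(Z) = -1.669e+04 ⇒ leading (phase φ = -89.6°).

PF = 0.00725 (leading, φ = -89.6°)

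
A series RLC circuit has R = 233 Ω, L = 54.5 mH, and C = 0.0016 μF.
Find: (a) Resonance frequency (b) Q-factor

Step 1 — Resonance condition Im(Z)=0 gives ω₀ = 1/√(LC).
Step 2 — ω₀ = 1/√(0.0545·1.6e-09) = 1.071e+05 rad/s.
Step 3 — f₀ = ω₀/(2π) = 1.704e+04 Hz.
Step 4 — Series Q: Q = ω₀L/R = 1.071e+05·0.0545/233 = 25.05.

(a) f₀ = 1.704e+04 Hz  (b) Q = 25.05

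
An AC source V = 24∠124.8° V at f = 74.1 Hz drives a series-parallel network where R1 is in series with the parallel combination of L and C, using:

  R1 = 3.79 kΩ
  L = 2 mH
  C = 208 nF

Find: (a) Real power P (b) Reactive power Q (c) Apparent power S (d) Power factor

Step 1 — Angular frequency: ω = 2π·f = 2π·74.1 = 465.6 rad/s.
Step 2 — Component impedances:
  R1: Z = R = 3790 Ω
  L: Z = jωL = j·465.6·0.002 = 0 + j0.9312 Ω
  C: Z = 1/(jωC) = -j/(ω·C) = 0 - j1.033e+04 Ω
Step 3 — Parallel branch: L || C = 1/(1/L + 1/C) = 0 + j0.9313 Ω.
Step 4 — Series with R1: Z_total = R1 + (L || C) = 3790 + j0.9313 Ω = 3790∠0.0° Ω.
Step 5 — Source phasor: V = 24∠124.8° V = -13.7 + j19.71 V.
Step 6 — Current: I = V / Z = -0.003613 + j0.005201 A = 0.006332∠124.8° A.
Step 7 — Complex power: S = V·I* = 0.152 + j3.734e-05 VA.
Step 8 — Real power: P = Re(S) = 0.152 W.
Step 9 — Reactive power: Q = Im(S) = 3.734e-05 VAR.
Step 10 — Apparent power: |S| = 0.152 VA.
Step 11 — Power factor: PF = P/|S| = 1 (lagging).

(a) P = 0.152 W  (b) Q = 3.734e-05 VAR  (c) S = 0.152 VA  (d) PF = 1 (lagging)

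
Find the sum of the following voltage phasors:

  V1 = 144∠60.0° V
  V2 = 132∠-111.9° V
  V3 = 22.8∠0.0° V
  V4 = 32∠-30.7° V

Step 1 — Convert each phasor to rectangular form:
  V1 = 144·(cos(60.0°) + j·sin(60.0°)) = 72 + j124.7 V
  V2 = 132·(cos(-111.9°) + j·sin(-111.9°)) = -49.23 - j122.5 V
  V3 = 22.8·(cos(0.0°) + j·sin(0.0°)) = 22.8 V
  V4 = 32·(cos(-30.7°) + j·sin(-30.7°)) = 27.52 - j16.34 V
Step 2 — Sum components: V_total = 73.08 - j14.1 V.
Step 3 — Convert to polar: |V_total| = 74.43 V, ∠V_total = -10.9°.

V_total = 74.43∠-10.9° V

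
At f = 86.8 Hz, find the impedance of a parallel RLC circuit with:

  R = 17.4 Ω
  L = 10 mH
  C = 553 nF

Step 1 — Angular frequency: ω = 2π·f = 2π·86.8 = 545.4 rad/s.
Step 2 — Component impedances:
  R: Z = R = 17.4 Ω
  L: Z = jωL = j·545.4·0.01 = 0 + j5.454 Ω
  C: Z = 1/(jωC) = -j/(ω·C) = 0 - j3316 Ω
Step 3 — Parallel combination: 1/Z_total = 1/R + 1/L + 1/C; Z_total = 1.561 + j4.973 Ω = 5.212∠72.6° Ω.

Z = 1.561 + j4.973 Ω = 5.212∠72.6° Ω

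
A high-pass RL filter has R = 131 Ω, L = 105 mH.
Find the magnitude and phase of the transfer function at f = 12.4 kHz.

Step 1 — Angular frequency: ω = 2π·1.24e+04 = 7.791e+04 rad/s.
Step 2 — Transfer function: H(jω) = jωL/(R + jωL).
Step 3 — Numerator jωL = j·8181; denominator R + jωL = 131 + j8181.
Step 4 — H = 0.9997 + j0.01601.
Step 5 — Magnitude: |H| = 0.9999 (-0.0 dB); phase: φ = 0.9°.

|H| = 0.9999 (-0.0 dB), φ = 0.9°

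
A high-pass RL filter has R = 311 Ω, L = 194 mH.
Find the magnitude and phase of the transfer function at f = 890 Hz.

Step 1 — Angular frequency: ω = 2π·890 = 5592 rad/s.
Step 2 — Transfer function: H(jω) = jωL/(R + jωL).
Step 3 — Numerator jωL = j·1085; denominator R + jωL = 311 + j1085.
Step 4 — H = 0.9241 + j0.2649.
Step 5 — Magnitude: |H| = 0.9613 (-0.3 dB); phase: φ = 16.0°.

|H| = 0.9613 (-0.3 dB), φ = 16.0°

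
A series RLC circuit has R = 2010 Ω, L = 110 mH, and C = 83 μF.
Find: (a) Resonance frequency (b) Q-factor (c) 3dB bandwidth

Step 1 — Resonance: ω₀ = 1/√(LC) = 1/√(0.11·8.3e-05) = 331 rad/s.
Step 2 — f₀ = ω₀/(2π) = 52.67 Hz.
Step 3 — Series Q: Q = ω₀L/R = 331·0.11/2010 = 0.01811.
Step 4 — Bandwidth: Δω = ω₀/Q = 1.827e+04 rad/s; BW = Δω/(2π) = 2908 Hz.

(a) f₀ = 52.67 Hz  (b) Q = 0.01811  (c) BW = 2908 Hz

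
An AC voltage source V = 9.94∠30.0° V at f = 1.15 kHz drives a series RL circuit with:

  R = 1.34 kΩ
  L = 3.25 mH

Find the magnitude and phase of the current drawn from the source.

Step 1 — Angular frequency: ω = 2π·f = 2π·1150 = 7226 rad/s.
Step 2 — Component impedances:
  R: Z = R = 1340 Ω
  L: Z = jωL = j·7226·0.00325 = 0 + j23.48 Ω
Step 3 — Series combination: Z_total = R + L = 1340 + j23.48 Ω = 1340∠1.0° Ω.
Step 4 — Source phasor: V = 9.94∠30.0° V = 8.608 + j4.97 V.
Step 5 — Ohm's law: I = V / Z_total = (8.608 + j4.97) / (1340 + j23.48) = 0.006487 + j0.003595 A.
Step 6 — Convert to polar: |I| = 0.007417 A, ∠I = 29.0°.

I = 0.007417∠29.0° A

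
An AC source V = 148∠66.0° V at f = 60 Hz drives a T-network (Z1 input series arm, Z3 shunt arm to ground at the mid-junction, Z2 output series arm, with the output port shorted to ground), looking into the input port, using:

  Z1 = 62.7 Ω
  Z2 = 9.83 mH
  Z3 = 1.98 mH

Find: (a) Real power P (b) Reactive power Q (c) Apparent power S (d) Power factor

Step 1 — Angular frequency: ω = 2π·f = 2π·60 = 377 rad/s.
Step 2 — Component impedances:
  Z1: Z = R = 62.7 Ω
  Z2: Z = jωL = j·377·0.00983 = 0 + j3.706 Ω
  Z3: Z = jωL = j·377·0.00198 = 0 + j0.7464 Ω
Step 3 — With the output port shorted to ground, the output series arm Z2 runs from the junction to ground; the shunt arm Z3 also runs from the junction to ground. They appear in parallel: Z3 || Z2 = 0 + j0.6213 Ω.
Step 4 — Series with input arm Z1: Z_in = Z1 + (Z3 || Z2) = 62.7 + j0.6213 Ω = 62.7∠0.6° Ω.
Step 5 — Source phasor: V = 148∠66.0° V = 60.2 + j135.2 V.
Step 6 — Current: I = V / Z = 0.9814 + j2.147 A = 2.36∠65.4° A.
Step 7 — Complex power: S = V·I* = 349.3 + j3.461 VA.
Step 8 — Real power: P = Re(S) = 349.3 W.
Step 9 — Reactive power: Q = Im(S) = 3.461 VAR.
Step 10 — Apparent power: |S| = 349.3 VA.
Step 11 — Power factor: PF = P/|S| = 1 (lagging).

(a) P = 349.3 W  (b) Q = 3.461 VAR  (c) S = 349.3 VA  (d) PF = 1 (lagging)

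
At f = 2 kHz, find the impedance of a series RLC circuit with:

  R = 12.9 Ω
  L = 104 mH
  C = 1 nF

Step 1 — Angular frequency: ω = 2π·f = 2π·2000 = 1.257e+04 rad/s.
Step 2 — Component impedances:
  R: Z = R = 12.9 Ω
  L: Z = jωL = j·1.257e+04·0.104 = 0 + j1307 Ω
  C: Z = 1/(jωC) = -j/(ω·C) = 0 - j7.958e+04 Ω
Step 3 — Series combination: Z_total = R + L + C = 12.9 - j7.827e+04 Ω = 7.827e+04∠-90.0° Ω.

Z = 12.9 - j7.827e+04 Ω = 7.827e+04∠-90.0° Ω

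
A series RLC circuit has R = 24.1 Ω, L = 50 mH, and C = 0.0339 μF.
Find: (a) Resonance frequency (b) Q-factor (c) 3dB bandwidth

Step 1 — Resonance condition Im(Z)=0 gives ω₀ = 1/√(LC).
Step 2 — ω₀ = 1/√(0.05·3.39e-08) = 2.429e+04 rad/s.
Step 3 — f₀ = ω₀/(2π) = 3866 Hz.
Step 4 — Series Q: Q = ω₀L/R = 2.429e+04·0.05/24.1 = 50.39.
Step 5 — 3dB bandwidth: Δω = ω₀/Q = 482 rad/s; BW = Δω/(2π) = 76.71 Hz.

(a) f₀ = 3866 Hz  (b) Q = 50.39  (c) BW = 76.71 Hz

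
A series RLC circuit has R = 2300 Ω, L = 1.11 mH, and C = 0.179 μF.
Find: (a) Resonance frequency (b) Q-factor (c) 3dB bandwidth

Step 1 — Resonance condition Im(Z)=0 gives ω₀ = 1/√(LC).
Step 2 — ω₀ = 1/√(0.00111·1.79e-07) = 7.094e+04 rad/s.
Step 3 — f₀ = ω₀/(2π) = 1.129e+04 Hz.
Step 4 — Series Q: Q = ω₀L/R = 7.094e+04·0.00111/2300 = 0.03424.
Step 5 — 3dB bandwidth: Δω = ω₀/Q = 2.072e+06 rad/s; BW = Δω/(2π) = 3.298e+05 Hz.

(a) f₀ = 1.129e+04 Hz  (b) Q = 0.03424  (c) BW = 3.298e+05 Hz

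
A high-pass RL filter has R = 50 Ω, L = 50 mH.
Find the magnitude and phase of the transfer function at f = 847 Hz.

Step 1 — Angular frequency: ω = 2π·847 = 5322 rad/s.
Step 2 — Transfer function: H(jω) = jωL/(R + jωL).
Step 3 — Numerator jωL = j·266.1; denominator R + jωL = 50 + j266.1.
Step 4 — H = 0.9659 + j0.1815.
Step 5 — Magnitude: |H| = 0.9828 (-0.2 dB); phase: φ = 10.6°.

|H| = 0.9828 (-0.2 dB), φ = 10.6°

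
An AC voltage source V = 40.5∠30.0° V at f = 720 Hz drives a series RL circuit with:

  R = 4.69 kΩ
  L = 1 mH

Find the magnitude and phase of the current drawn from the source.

Step 1 — Angular frequency: ω = 2π·f = 2π·720 = 4524 rad/s.
Step 2 — Component impedances:
  R: Z = R = 4690 Ω
  L: Z = jωL = j·4524·0.001 = 0 + j4.524 Ω
Step 3 — Series combination: Z_total = R + L = 4690 + j4.524 Ω = 4690∠0.1° Ω.
Step 4 — Source phasor: V = 40.5∠30.0° V = 35.07 + j20.25 V.
Step 5 — Ohm's law: I = V / Z_total = (35.07 + j20.25) / (4690 + j4.524) = 0.007483 + j0.00431 A.
Step 6 — Convert to polar: |I| = 0.008635 A, ∠I = 29.9°.

I = 0.008635∠29.9° A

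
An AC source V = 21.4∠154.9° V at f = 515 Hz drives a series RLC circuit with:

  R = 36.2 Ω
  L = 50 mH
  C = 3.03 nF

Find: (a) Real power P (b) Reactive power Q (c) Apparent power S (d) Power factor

Step 1 — Angular frequency: ω = 2π·f = 2π·515 = 3236 rad/s.
Step 2 — Component impedances:
  R: Z = R = 36.2 Ω
  L: Z = jωL = j·3236·0.05 = 0 + j161.8 Ω
  C: Z = 1/(jωC) = -j/(ω·C) = 0 - j1.02e+05 Ω
Step 3 — Series combination: Z_total = R + L + C = 36.2 - j1.018e+05 Ω = 1.018e+05∠-90.0° Ω.
Step 4 — Source phasor: V = 21.4∠154.9° V = -19.38 + j9.078 V.
Step 5 — Current: I = V / Z = -8.921e-05 - j0.0001903 A = 0.0002102∠-115.1° A.
Step 6 — Complex power: S = V·I* = 1.599e-06 - j0.004497 VA.
Step 7 — Real power: P = Re(S) = 1.599e-06 W.
Step 8 — Reactive power: Q = Im(S) = -0.004497 VAR.
Step 9 — Apparent power: |S| = 0.004497 VA.
Step 10 — Power factor: PF = P/|S| = 0.0003555 (leading).

(a) P = 1.599e-06 W  (b) Q = -0.004497 VAR  (c) S = 0.004497 VA  (d) PF = 0.0003555 (leading)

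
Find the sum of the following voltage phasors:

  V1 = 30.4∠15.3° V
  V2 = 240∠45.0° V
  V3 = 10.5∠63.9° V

Step 1 — Convert each phasor to rectangular form:
  V1 = 30.4·(cos(15.3°) + j·sin(15.3°)) = 29.32 + j8.022 V
  V2 = 240·(cos(45.0°) + j·sin(45.0°)) = 169.7 + j169.7 V
  V3 = 10.5·(cos(63.9°) + j·sin(63.9°)) = 4.619 + j9.429 V
Step 2 — Sum components: V_total = 203.6 + j187.2 V.
Step 3 — Convert to polar: |V_total| = 276.6 V, ∠V_total = 42.6°.

V_total = 276.6∠42.6° V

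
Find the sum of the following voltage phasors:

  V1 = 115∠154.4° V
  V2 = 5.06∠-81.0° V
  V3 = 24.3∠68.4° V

Step 1 — Convert each phasor to rectangular form:
  V1 = 115·(cos(154.4°) + j·sin(154.4°)) = -103.7 + j49.69 V
  V2 = 5.06·(cos(-81.0°) + j·sin(-81.0°)) = 0.7916 - j4.998 V
  V3 = 24.3·(cos(68.4°) + j·sin(68.4°)) = 8.945 + j22.59 V
Step 2 — Sum components: V_total = -93.97 + j67.29 V.
Step 3 — Convert to polar: |V_total| = 115.6 V, ∠V_total = 144.4°.

V_total = 115.6∠144.4° V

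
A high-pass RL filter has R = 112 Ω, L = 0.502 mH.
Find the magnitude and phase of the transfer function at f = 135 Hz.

Step 1 — Angular frequency: ω = 2π·135 = 848.2 rad/s.
Step 2 — Transfer function: H(jω) = jωL/(R + jωL).
Step 3 — Numerator jωL = j·0.4258; denominator R + jωL = 112 + j0.4258.
Step 4 — H = 1.445e-05 + j0.003802.
Step 5 — Magnitude: |H| = 0.003802 (-48.4 dB); phase: φ = 89.8°.

|H| = 0.003802 (-48.4 dB), φ = 89.8°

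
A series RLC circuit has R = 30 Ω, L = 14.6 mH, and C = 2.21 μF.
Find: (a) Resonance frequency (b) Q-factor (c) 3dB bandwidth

Step 1 — Resonance condition Im(Z)=0 gives ω₀ = 1/√(LC).
Step 2 — ω₀ = 1/√(0.0146·2.21e-06) = 5567 rad/s.
Step 3 — f₀ = ω₀/(2π) = 886 Hz.
Step 4 — Series Q: Q = ω₀L/R = 5567·0.0146/30 = 2.709.
Step 5 — 3dB bandwidth: Δω = ω₀/Q = 2055 rad/s; BW = Δω/(2π) = 327 Hz.

(a) f₀ = 886 Hz  (b) Q = 2.709  (c) BW = 327 Hz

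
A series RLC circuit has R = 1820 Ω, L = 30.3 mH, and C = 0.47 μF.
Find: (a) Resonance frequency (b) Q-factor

Step 1 — Resonance condition Im(Z)=0 gives ω₀ = 1/√(LC).
Step 2 — ω₀ = 1/√(0.0303·4.7e-07) = 8380 rad/s.
Step 3 — f₀ = ω₀/(2π) = 1334 Hz.
Step 4 — Series Q: Q = ω₀L/R = 8380·0.0303/1820 = 0.1395.

(a) f₀ = 1334 Hz  (b) Q = 0.1395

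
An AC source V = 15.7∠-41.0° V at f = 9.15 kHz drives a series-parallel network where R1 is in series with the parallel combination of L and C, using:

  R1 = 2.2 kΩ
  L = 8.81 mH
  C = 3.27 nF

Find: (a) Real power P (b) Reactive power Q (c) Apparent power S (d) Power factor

Step 1 — Angular frequency: ω = 2π·f = 2π·9150 = 5.749e+04 rad/s.
Step 2 — Component impedances:
  R1: Z = R = 2200 Ω
  L: Z = jωL = j·5.749e+04·0.00881 = 0 + j506.5 Ω
  C: Z = 1/(jωC) = -j/(ω·C) = 0 - j5319 Ω
Step 3 — Parallel branch: L || C = 1/(1/L + 1/C) = 0 + j559.8 Ω.
Step 4 — Series with R1: Z_total = R1 + (L || C) = 2200 + j559.8 Ω = 2270∠14.3° Ω.
Step 5 — Source phasor: V = 15.7∠-41.0° V = 11.85 - j10.3 V.
Step 6 — Current: I = V / Z = 0.003939 - j0.005684 A = 0.006916∠-55.3° A.
Step 7 — Complex power: S = V·I* = 0.1052 + j0.02678 VA.
Step 8 — Real power: P = Re(S) = 0.1052 W.
Step 9 — Reactive power: Q = Im(S) = 0.02678 VAR.
Step 10 — Apparent power: |S| = 0.1086 VA.
Step 11 — Power factor: PF = P/|S| = 0.9691 (lagging).

(a) P = 0.1052 W  (b) Q = 0.02678 VAR  (c) S = 0.1086 VA  (d) PF = 0.9691 (lagging)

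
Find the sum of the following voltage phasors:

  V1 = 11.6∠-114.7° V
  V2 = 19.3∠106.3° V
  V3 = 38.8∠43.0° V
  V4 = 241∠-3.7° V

Step 1 — Convert each phasor to rectangular form:
  V1 = 11.6·(cos(-114.7°) + j·sin(-114.7°)) = -4.847 - j10.54 V
  V2 = 19.3·(cos(106.3°) + j·sin(106.3°)) = -5.417 + j18.52 V
  V3 = 38.8·(cos(43.0°) + j·sin(43.0°)) = 28.38 + j26.46 V
  V4 = 241·(cos(-3.7°) + j·sin(-3.7°)) = 240.5 - j15.55 V
Step 2 — Sum components: V_total = 258.6 + j18.89 V.
Step 3 — Convert to polar: |V_total| = 259.3 V, ∠V_total = 4.2°.

V_total = 259.3∠4.2° V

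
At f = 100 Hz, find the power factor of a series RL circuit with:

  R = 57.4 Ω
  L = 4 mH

Step 1 — Angular frequency: ω = 2π·f = 2π·100 = 628.3 rad/s.
Step 2 — Component impedances:
  R: Z = R = 57.4 Ω
  L: Z = jωL = j·628.3·0.004 = 0 + j2.513 Ω
Step 3 — Series combination: Z_total = R + L = 57.4 + j2.513 Ω = 57.45∠2.5° Ω.
Step 4 — Power factor: PF = cos(φ) = Re(Z)/|Z| = 57.4/57.455 = 0.999.
Step 5 — Type: Im(Z) = 2.513 ⇒ lagging (phase φ = 2.5°).

PF = 0.999 (lagging, φ = 2.5°)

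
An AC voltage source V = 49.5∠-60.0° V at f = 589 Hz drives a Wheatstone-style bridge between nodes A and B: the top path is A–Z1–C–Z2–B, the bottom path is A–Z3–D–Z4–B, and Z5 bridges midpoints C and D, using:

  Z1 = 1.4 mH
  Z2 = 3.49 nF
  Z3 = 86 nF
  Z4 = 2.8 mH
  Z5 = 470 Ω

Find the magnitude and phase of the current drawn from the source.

Step 1 — Angular frequency: ω = 2π·f = 2π·589 = 3701 rad/s.
Step 2 — Component impedances:
  Z1: Z = jωL = j·3701·0.0014 = 0 + j5.181 Ω
  Z2: Z = 1/(jωC) = -j/(ω·C) = 0 - j7.742e+04 Ω
  Z3: Z = 1/(jωC) = -j/(ω·C) = 0 - j3142 Ω
  Z4: Z = jωL = j·3701·0.0028 = 0 + j10.36 Ω
  Z5: Z = R = 470 Ω
Step 3 — Bridge requires nodal analysis (the Z5 bridge couples midpoints C and D, so the two paths cannot be reduced to a simple series/parallel combination). Setting node B to ground and injecting 1 A at node A, the 3-node admittance system at A, C, D solves to V_A = Z_AB = 460.5 - j56.24 Ω = 463.9∠-7.0° Ω.
Step 4 — Source phasor: V = 49.5∠-60.0° V = 24.75 - j42.87 V.
Step 5 — Ohm's law: I = V / Z_total = (24.75 - j42.87) / (460.5 - j56.24) = 0.06416 - j0.08526 A.
Step 6 — Convert to polar: |I| = 0.1067 A, ∠I = -53.0°.

I = 0.1067∠-53.0° A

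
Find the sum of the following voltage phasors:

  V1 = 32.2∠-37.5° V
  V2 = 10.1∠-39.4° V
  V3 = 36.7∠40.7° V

Step 1 — Convert each phasor to rectangular form:
  V1 = 32.2·(cos(-37.5°) + j·sin(-37.5°)) = 25.55 - j19.6 V
  V2 = 10.1·(cos(-39.4°) + j·sin(-39.4°)) = 7.805 - j6.411 V
  V3 = 36.7·(cos(40.7°) + j·sin(40.7°)) = 27.82 + j23.93 V
Step 2 — Sum components: V_total = 61.17 - j2.081 V.
Step 3 — Convert to polar: |V_total| = 61.21 V, ∠V_total = -1.9°.

V_total = 61.21∠-1.9° V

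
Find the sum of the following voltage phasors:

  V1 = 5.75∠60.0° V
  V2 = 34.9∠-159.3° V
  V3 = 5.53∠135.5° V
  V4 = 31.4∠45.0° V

Step 1 — Convert each phasor to rectangular form:
  V1 = 5.75·(cos(60.0°) + j·sin(60.0°)) = 2.875 + j4.98 V
  V2 = 34.9·(cos(-159.3°) + j·sin(-159.3°)) = -32.65 - j12.34 V
  V3 = 5.53·(cos(135.5°) + j·sin(135.5°)) = -3.944 + j3.876 V
  V4 = 31.4·(cos(45.0°) + j·sin(45.0°)) = 22.2 + j22.2 V
Step 2 — Sum components: V_total = -11.51 + j18.72 V.
Step 3 — Convert to polar: |V_total| = 21.98 V, ∠V_total = 121.6°.

V_total = 21.98∠121.6° V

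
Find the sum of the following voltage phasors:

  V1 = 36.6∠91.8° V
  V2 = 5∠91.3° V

Step 1 — Convert each phasor to rectangular form:
  V1 = 36.6·(cos(91.8°) + j·sin(91.8°)) = -1.15 + j36.58 V
  V2 = 5·(cos(91.3°) + j·sin(91.3°)) = -0.1134 + j4.999 V
Step 2 — Sum components: V_total = -1.263 + j41.58 V.
Step 3 — Convert to polar: |V_total| = 41.6 V, ∠V_total = 91.7°.

V_total = 41.6∠91.7° V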